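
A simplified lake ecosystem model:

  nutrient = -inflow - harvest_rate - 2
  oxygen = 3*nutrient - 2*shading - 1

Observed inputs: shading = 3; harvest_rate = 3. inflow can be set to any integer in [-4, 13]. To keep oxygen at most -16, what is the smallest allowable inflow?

Substituting into the nutrient equation gives nutrient = -inflow - 5.
Substituting into the oxygen equation gives oxygen = -3*inflow - 22.
Require -3*inflow - 22 ≤ -16, so inflow ≥ -2.
The smallest integer in [-4, 13] satisfying this is -2.

inflow = -2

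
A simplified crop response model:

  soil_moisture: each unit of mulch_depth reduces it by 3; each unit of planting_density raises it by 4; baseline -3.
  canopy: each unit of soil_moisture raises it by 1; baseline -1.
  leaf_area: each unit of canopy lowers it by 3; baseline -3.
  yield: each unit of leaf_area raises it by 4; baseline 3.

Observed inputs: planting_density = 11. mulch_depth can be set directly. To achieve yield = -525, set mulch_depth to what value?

Substituting into the soil_moisture equation gives soil_moisture = -3*mulch_depth + 41.
canopy becomes -3*mulch_depth + 40.
This gives leaf_area = 9*mulch_depth - 123.
Substituting into the yield equation gives yield = 36*mulch_depth - 489.
Solve 36*mulch_depth - 489 = -525: mulch_depth = (-525 + 489) / 36 = -1.

mulch_depth = -1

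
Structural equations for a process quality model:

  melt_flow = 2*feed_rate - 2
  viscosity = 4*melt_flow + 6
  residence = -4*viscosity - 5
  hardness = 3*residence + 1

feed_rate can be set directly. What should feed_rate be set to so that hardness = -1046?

feed_rate = 11

Substituting into the viscosity equation gives viscosity = 8*feed_rate - 2.
This gives residence = -32*feed_rate + 3.
hardness becomes -96*feed_rate + 10.
Solve -96*feed_rate + 10 = -1046: feed_rate = (-1046 - 10) / -96 = 11.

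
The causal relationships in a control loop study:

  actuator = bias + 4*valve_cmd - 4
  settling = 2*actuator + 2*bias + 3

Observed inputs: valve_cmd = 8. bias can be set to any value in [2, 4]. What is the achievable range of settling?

67 to 75

Substituting into the actuator equation gives actuator = bias + 28.
Substituting into the settling equation gives settling = 4*bias + 59.
Linear in bias, so extremes are at the endpoints: bias = 2 gives settling = 67; bias = 4 gives settling = 75.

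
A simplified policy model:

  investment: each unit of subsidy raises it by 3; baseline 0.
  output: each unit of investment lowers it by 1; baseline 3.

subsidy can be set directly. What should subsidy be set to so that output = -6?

subsidy = 3

Substituting into the output equation gives output = -3*subsidy + 3.
Solve -3*subsidy + 3 = -6: subsidy = (-6 - 3) / -3 = 3.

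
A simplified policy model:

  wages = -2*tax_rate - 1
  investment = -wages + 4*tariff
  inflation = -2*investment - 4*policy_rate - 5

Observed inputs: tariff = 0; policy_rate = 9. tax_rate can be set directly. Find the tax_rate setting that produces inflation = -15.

Substituting into the investment equation gives investment = 2*tax_rate + 1.
Substituting into the inflation equation gives inflation = -4*tax_rate - 43.
Solve -4*tax_rate - 43 = -15: tax_rate = (-15 + 43) / -4 = -7.

tax_rate = -7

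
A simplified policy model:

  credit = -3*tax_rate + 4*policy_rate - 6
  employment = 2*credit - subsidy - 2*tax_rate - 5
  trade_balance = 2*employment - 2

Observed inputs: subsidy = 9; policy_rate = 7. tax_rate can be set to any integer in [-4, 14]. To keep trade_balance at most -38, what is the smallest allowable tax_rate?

Substituting into the credit equation gives credit = -3*tax_rate + 22.
employment becomes -8*tax_rate + 30.
Substituting into the trade_balance equation gives trade_balance = -16*tax_rate + 58.
Require -16*tax_rate + 58 ≤ -38, so tax_rate ≥ 6.
The smallest integer in [-4, 14] satisfying this is 6.

tax_rate = 6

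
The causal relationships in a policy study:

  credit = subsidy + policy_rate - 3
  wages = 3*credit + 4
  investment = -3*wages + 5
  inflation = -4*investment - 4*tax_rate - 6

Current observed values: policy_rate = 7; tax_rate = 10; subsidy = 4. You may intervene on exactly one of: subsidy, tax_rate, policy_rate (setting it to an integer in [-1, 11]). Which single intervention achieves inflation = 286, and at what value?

set tax_rate = 6

Intervening on subsidy: inflation = 36*subsidy + 126. Reaching 286 requires subsidy = 40/9, not an integer.
Intervening on tax_rate: with other inputs at their observed values, inflation = -4*tax_rate + 310. Solving for 286 gives tax_rate = 6, within [-1, 11].
Intervening on policy_rate: inflation = 36*policy_rate + 18. Reaching 286 requires policy_rate = 67/9, not an integer.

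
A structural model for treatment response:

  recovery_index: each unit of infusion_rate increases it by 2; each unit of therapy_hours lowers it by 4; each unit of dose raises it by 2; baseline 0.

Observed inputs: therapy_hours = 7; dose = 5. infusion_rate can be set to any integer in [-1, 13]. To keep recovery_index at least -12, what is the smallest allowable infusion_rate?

infusion_rate = 3

Substituting into the recovery_index equation gives recovery_index = 2*infusion_rate - 18.
Require 2*infusion_rate - 18 ≥ -12, so infusion_rate ≥ 3.
The smallest integer in [-1, 13] satisfying this is 3.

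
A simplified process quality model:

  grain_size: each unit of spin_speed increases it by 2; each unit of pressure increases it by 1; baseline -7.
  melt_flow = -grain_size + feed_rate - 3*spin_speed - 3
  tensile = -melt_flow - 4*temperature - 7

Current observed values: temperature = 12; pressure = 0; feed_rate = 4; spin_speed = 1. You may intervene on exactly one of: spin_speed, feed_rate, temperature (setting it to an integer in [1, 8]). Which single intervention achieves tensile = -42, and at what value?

Intervening on spin_speed: tensile = 5*spin_speed - 63. Reaching -42 requires spin_speed = 21/5, not an integer.
Intervening on feed_rate: tensile = -feed_rate - 54. Reaching -42 requires feed_rate = -12, outside [1, 8].
Intervening on temperature: with other inputs at their observed values, tensile = -4*temperature - 10. Solving for -42 gives temperature = 8, within [1, 8].

set temperature = 8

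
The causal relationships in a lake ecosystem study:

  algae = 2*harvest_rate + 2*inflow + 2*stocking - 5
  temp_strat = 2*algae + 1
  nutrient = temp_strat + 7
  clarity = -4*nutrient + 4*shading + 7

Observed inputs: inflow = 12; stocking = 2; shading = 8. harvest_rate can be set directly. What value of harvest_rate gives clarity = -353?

harvest_rate = 11

Substituting into the algae equation gives algae = 2*harvest_rate + 23.
Substituting into the temp_strat equation gives temp_strat = 4*harvest_rate + 47.
So nutrient = 4*harvest_rate + 54.
Substituting into the clarity equation gives clarity = -16*harvest_rate - 177.
Solve -16*harvest_rate - 177 = -353: harvest_rate = (-353 + 177) / -16 = 11.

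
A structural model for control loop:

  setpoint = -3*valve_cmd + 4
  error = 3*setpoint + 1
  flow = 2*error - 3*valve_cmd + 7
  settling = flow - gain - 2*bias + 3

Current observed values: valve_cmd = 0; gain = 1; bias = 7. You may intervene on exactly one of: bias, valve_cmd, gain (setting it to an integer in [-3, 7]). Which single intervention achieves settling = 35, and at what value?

Intervening on bias: with other inputs at their observed values, settling = -2*bias + 35. Solving for 35 gives bias = 0, within [-3, 7].
Intervening on valve_cmd: settling = -21*valve_cmd + 21. Reaching 35 requires valve_cmd = -2/3, not an integer.
Intervening on gain: settling = -gain + 22. Reaching 35 requires gain = -13, outside [-3, 7].

set bias = 0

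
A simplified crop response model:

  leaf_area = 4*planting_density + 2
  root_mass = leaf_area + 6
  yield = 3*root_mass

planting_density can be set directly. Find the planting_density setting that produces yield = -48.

planting_density = -6

Substituting into the root_mass equation gives root_mass = 4*planting_density + 8.
Substituting into the yield equation gives yield = 12*planting_density + 24.
Solve 12*planting_density + 24 = -48: planting_density = (-48 - 24) / 12 = -6.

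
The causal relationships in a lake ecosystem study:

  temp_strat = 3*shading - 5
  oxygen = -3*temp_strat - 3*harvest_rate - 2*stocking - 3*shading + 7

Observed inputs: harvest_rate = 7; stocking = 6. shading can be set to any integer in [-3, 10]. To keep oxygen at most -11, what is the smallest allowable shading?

shading = 0

Substituting into the oxygen equation gives oxygen = -12*shading - 11.
Require -12*shading - 11 ≤ -11, so shading ≥ 0.
The smallest integer in [-3, 10] satisfying this is 0.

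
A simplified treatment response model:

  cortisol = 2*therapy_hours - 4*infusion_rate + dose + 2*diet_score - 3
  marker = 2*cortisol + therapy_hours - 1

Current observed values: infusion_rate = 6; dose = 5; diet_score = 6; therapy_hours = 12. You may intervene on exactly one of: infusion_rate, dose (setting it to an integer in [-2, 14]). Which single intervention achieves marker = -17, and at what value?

Intervening on infusion_rate: with other inputs at their observed values, marker = -8*infusion_rate + 87. Solving for -17 gives infusion_rate = 13, within [-2, 14].
Intervening on dose: marker = 2*dose + 29. Reaching -17 requires dose = -23, outside [-2, 14].

set infusion_rate = 13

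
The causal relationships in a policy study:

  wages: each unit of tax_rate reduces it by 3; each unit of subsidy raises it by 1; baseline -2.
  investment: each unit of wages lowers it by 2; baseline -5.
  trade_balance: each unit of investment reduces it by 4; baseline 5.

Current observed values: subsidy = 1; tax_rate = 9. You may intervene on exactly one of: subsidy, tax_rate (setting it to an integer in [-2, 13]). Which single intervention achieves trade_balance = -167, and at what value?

set subsidy = 5

Intervening on subsidy: with other inputs at their observed values, trade_balance = 8*subsidy - 207. Solving for -167 gives subsidy = 5, within [-2, 13].
Intervening on tax_rate: trade_balance = -24*tax_rate + 17. Reaching -167 requires tax_rate = 23/3, not an integer.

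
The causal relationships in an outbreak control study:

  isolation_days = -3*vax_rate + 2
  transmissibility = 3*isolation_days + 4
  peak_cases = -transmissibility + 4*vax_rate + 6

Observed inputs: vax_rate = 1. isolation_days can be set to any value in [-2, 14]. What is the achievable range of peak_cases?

-36 to 12

Intervening on isolation_days fixes its value directly, overriding its dependence on vax_rate.
Substituting into the peak_cases equation gives peak_cases = -3*isolation_days + 6.
Linear in isolation_days, so extremes are at the endpoints: isolation_days = -2 gives peak_cases = 12; isolation_days = 14 gives peak_cases = -36.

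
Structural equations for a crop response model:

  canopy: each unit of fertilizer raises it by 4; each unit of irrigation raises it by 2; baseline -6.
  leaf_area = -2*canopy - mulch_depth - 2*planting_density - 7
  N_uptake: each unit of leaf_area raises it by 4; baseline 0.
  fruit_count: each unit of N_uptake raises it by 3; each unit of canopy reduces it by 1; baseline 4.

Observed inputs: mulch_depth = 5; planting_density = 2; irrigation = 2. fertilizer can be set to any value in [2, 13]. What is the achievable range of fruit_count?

-1438 to -338

Substituting into the canopy equation gives canopy = 4*fertilizer - 2.
This gives leaf_area = -8*fertilizer - 12.
So N_uptake = -32*fertilizer - 48.
Substituting into the fruit_count equation gives fruit_count = -100*fertilizer - 138.
Linear in fertilizer, so extremes are at the endpoints: fertilizer = 2 gives fruit_count = -338; fertilizer = 13 gives fruit_count = -1438.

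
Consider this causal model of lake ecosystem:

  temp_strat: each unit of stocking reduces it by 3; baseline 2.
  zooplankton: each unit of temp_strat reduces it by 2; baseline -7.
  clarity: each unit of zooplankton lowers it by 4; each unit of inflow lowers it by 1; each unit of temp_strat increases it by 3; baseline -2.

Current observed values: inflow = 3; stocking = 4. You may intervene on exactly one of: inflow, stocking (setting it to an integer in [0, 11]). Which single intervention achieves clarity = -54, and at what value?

set stocking = 3

Intervening on inflow: clarity = -inflow - 84. Reaching -54 requires inflow = -30, outside [0, 11].
Intervening on stocking: with other inputs at their observed values, clarity = -33*stocking + 45. Solving for -54 gives stocking = 3, within [0, 11].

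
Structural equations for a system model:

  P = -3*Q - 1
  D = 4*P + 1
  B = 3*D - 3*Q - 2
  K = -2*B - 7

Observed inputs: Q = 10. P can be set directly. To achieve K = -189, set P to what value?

Intervening on P fixes its value directly, overriding its dependence on Q.
Substituting into the B equation gives B = 12*P - 29.
So K = -24*P + 51.
Solve -24*P + 51 = -189: P = (-189 - 51) / -24 = 10.

P = 10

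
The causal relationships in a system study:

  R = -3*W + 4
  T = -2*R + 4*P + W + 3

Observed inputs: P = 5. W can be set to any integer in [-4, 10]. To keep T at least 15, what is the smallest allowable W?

W = 0

Substituting into the T equation gives T = 7*W + 15.
Require 7*W + 15 ≥ 15, so W ≥ 0.
The smallest integer in [-4, 10] satisfying this is 0.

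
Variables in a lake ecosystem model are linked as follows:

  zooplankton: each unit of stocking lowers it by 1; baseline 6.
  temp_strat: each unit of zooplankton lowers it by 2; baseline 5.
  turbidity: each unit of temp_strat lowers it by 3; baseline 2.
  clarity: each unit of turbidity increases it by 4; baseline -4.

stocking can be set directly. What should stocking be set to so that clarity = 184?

Substituting into the temp_strat equation gives temp_strat = 2*stocking - 7.
So turbidity = -6*stocking + 23.
clarity becomes -24*stocking + 88.
Solve -24*stocking + 88 = 184: stocking = (184 - 88) / -24 = -4.

stocking = -4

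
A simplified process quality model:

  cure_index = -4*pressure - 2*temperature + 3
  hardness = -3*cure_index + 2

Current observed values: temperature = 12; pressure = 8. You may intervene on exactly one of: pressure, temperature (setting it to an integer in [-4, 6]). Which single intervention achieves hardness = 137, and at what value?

set pressure = 6

Intervening on pressure: with other inputs at their observed values, hardness = 12*pressure + 65. Solving for 137 gives pressure = 6, within [-4, 6].
Intervening on temperature: hardness = 6*temperature + 89. Reaching 137 requires temperature = 8, outside [-4, 6].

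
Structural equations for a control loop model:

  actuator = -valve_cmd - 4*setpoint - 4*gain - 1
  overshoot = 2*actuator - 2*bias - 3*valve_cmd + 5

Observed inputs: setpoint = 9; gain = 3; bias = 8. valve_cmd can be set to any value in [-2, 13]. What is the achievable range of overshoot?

Substituting into the actuator equation gives actuator = -valve_cmd - 49.
So overshoot = -5*valve_cmd - 109.
Linear in valve_cmd, so extremes are at the endpoints: valve_cmd = -2 gives overshoot = -99; valve_cmd = 13 gives overshoot = -174.

-174 to -99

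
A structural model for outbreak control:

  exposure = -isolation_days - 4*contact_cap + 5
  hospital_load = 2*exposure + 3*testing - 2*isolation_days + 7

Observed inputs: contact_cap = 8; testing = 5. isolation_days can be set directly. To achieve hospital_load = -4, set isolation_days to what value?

Substituting into the exposure equation gives exposure = -isolation_days - 27.
So hospital_load = -4*isolation_days - 32.
Solve -4*isolation_days - 32 = -4: isolation_days = (-4 + 32) / -4 = -7.

isolation_days = -7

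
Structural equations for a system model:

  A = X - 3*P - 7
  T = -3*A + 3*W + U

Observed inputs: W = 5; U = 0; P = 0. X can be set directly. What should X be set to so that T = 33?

X = 1

Substituting into the A equation gives A = X - 7.
Substituting into the T equation gives T = -3*X + 36.
Solve -3*X + 36 = 33: X = (33 - 36) / -3 = 1.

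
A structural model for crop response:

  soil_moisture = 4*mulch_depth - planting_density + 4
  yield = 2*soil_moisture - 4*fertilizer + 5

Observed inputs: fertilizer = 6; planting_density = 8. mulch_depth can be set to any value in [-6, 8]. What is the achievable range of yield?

Substituting into the soil_moisture equation gives soil_moisture = 4*mulch_depth - 4.
yield becomes 8*mulch_depth - 27.
Linear in mulch_depth, so extremes are at the endpoints: mulch_depth = -6 gives yield = -75; mulch_depth = 8 gives yield = 37.

-75 to 37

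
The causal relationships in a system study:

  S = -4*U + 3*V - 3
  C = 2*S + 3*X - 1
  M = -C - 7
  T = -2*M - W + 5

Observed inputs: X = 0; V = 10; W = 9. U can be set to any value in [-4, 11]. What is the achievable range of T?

Substituting into the S equation gives S = -4*U + 27.
C becomes -8*U + 53.
This gives M = 8*U - 60.
T becomes -16*U + 116.
Linear in U, so extremes are at the endpoints: U = -4 gives T = 180; U = 11 gives T = -60.

-60 to 180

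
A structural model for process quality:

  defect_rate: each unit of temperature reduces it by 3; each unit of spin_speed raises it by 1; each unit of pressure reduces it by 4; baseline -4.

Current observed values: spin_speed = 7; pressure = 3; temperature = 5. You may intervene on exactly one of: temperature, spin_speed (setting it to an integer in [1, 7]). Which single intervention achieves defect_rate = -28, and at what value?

set spin_speed = 3

Intervening on temperature: defect_rate = -3*temperature - 9. Reaching -28 requires temperature = 19/3, not an integer.
Intervening on spin_speed: with other inputs at their observed values, defect_rate = spin_speed - 31. Solving for -28 gives spin_speed = 3, within [1, 7].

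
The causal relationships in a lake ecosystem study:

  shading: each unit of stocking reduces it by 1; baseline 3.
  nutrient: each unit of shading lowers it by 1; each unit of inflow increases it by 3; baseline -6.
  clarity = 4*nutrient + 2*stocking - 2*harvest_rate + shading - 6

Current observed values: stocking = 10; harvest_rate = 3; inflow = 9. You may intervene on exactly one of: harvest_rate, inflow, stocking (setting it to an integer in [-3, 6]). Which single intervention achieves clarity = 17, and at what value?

Intervening on harvest_rate: clarity = -2*harvest_rate + 119. Reaching 17 requires harvest_rate = 51, outside [-3, 6].
Intervening on inflow: with other inputs at their observed values, clarity = 12*inflow + 5. Solving for 17 gives inflow = 1, within [-3, 6].
Intervening on stocking: clarity = 5*stocking + 63. Reaching 17 requires stocking = -46/5, not an integer.

set inflow = 1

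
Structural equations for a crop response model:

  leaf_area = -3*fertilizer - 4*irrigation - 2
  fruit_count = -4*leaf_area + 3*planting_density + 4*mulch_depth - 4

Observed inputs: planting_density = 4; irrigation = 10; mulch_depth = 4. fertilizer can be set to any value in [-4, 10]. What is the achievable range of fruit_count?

144 to 312

Substituting into the leaf_area equation gives leaf_area = -3*fertilizer - 42.
Substituting into the fruit_count equation gives fruit_count = 12*fertilizer + 192.
Linear in fertilizer, so extremes are at the endpoints: fertilizer = -4 gives fruit_count = 144; fertilizer = 10 gives fruit_count = 312.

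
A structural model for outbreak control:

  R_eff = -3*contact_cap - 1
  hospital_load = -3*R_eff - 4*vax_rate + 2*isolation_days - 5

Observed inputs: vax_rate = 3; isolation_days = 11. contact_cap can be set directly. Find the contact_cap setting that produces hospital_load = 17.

contact_cap = 1

Substituting into the hospital_load equation gives hospital_load = 9*contact_cap + 8.
Solve 9*contact_cap + 8 = 17: contact_cap = (17 - 8) / 9 = 1.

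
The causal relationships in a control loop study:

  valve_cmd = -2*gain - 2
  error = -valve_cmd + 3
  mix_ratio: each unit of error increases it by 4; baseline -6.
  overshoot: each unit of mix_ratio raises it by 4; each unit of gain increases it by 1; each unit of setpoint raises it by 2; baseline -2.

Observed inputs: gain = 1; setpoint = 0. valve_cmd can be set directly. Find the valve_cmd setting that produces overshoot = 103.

Intervening on valve_cmd fixes its value directly, overriding its dependence on gain.
Substituting into the mix_ratio equation gives mix_ratio = -4*valve_cmd + 6.
This gives overshoot = -16*valve_cmd + 23.
Solve -16*valve_cmd + 23 = 103: valve_cmd = (103 - 23) / -16 = -5.

valve_cmd = -5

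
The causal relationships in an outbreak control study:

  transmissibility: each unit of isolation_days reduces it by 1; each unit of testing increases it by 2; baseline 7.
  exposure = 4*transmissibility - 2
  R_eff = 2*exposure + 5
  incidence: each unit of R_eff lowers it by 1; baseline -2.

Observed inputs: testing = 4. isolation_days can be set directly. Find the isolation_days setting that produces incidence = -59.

Substituting into the transmissibility equation gives transmissibility = -isolation_days + 15.
Substituting into the exposure equation gives exposure = -4*isolation_days + 58.
R_eff becomes -8*isolation_days + 121.
So incidence = 8*isolation_days - 123.
Solve 8*isolation_days - 123 = -59: isolation_days = (-59 + 123) / 8 = 8.

isolation_days = 8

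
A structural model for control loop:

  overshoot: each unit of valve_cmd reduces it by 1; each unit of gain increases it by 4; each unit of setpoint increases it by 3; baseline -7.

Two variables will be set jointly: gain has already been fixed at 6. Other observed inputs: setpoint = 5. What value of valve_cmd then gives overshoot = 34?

valve_cmd = -2

With gain held at 6:
Substituting into the overshoot equation gives overshoot = -valve_cmd + 32.
Solve -valve_cmd + 32 = 34: valve_cmd = (34 - 32) / -1 = -2.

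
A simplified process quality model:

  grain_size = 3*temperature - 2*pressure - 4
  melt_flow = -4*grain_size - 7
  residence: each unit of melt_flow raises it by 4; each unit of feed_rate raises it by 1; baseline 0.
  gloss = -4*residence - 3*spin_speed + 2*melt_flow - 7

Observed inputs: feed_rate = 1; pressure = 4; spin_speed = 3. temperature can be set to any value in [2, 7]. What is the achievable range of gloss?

Substituting into the grain_size equation gives grain_size = 3*temperature - 12.
melt_flow becomes -12*temperature + 41.
residence becomes -48*temperature + 165.
Substituting into the gloss equation gives gloss = 168*temperature - 594.
Linear in temperature, so extremes are at the endpoints: temperature = 2 gives gloss = -258; temperature = 7 gives gloss = 582.

-258 to 582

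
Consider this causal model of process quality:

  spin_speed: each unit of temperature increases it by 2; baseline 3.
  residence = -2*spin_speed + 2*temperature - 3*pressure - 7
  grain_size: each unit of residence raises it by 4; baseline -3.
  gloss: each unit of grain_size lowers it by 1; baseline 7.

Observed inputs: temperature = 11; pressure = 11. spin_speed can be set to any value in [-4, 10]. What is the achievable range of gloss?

50 to 162

Intervening on spin_speed fixes its value directly, overriding its dependence on temperature.
Substituting into the residence equation gives residence = -2*spin_speed - 18.
Substituting into the grain_size equation gives grain_size = -8*spin_speed - 75.
Substituting into the gloss equation gives gloss = 8*spin_speed + 82.
Linear in spin_speed, so extremes are at the endpoints: spin_speed = -4 gives gloss = 50; spin_speed = 10 gives gloss = 162.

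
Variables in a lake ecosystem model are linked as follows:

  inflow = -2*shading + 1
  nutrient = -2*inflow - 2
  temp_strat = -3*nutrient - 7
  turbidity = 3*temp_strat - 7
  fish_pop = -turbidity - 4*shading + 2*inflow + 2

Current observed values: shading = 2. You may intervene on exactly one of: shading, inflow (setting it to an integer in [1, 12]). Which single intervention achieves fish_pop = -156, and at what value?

Intervening on shading: fish_pop = 28*shading - 4. Reaching -156 requires shading = -38/7, not an integer.
Intervening on inflow: with other inputs at their observed values, fish_pop = -16*inflow + 4. Solving for -156 gives inflow = 10, within [1, 12].

set inflow = 10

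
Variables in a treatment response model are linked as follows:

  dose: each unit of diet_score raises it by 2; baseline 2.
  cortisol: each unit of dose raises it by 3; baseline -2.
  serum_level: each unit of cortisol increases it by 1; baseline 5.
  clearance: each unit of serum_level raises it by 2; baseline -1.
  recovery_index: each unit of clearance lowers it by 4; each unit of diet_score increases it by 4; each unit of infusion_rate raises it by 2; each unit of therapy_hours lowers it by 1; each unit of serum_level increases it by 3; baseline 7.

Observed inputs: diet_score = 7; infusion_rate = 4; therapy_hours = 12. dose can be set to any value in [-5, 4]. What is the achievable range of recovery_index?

-40 to 95

Intervening on dose fixes its value directly, overriding its dependence on diet_score.
Substituting into the serum_level equation gives serum_level = 3*dose + 3.
So clearance = 6*dose + 5.
Substituting into the recovery_index equation gives recovery_index = -15*dose + 20.
Linear in dose, so extremes are at the endpoints: dose = -5 gives recovery_index = 95; dose = 4 gives recovery_index = -40.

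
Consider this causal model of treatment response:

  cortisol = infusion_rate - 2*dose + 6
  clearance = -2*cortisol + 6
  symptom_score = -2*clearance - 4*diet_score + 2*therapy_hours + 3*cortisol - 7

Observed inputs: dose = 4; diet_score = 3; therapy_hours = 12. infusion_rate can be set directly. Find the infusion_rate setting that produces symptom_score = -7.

Substituting into the cortisol equation gives cortisol = infusion_rate - 2.
Substituting into the clearance equation gives clearance = -2*infusion_rate + 10.
So symptom_score = 7*infusion_rate - 21.
Solve 7*infusion_rate - 21 = -7: infusion_rate = (-7 + 21) / 7 = 2.

infusion_rate = 2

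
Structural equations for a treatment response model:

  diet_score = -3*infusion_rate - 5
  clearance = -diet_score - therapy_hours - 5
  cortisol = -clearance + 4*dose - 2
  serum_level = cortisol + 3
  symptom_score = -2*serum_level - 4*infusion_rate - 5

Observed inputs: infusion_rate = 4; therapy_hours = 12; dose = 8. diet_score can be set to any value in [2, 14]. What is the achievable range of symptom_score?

Intervening on diet_score fixes its value directly, overriding its dependence on infusion_rate.
Substituting into the clearance equation gives clearance = -diet_score - 17.
This gives cortisol = diet_score + 47.
So serum_level = diet_score + 50.
Substituting into the symptom_score equation gives symptom_score = -2*diet_score - 121.
Linear in diet_score, so extremes are at the endpoints: diet_score = 2 gives symptom_score = -125; diet_score = 14 gives symptom_score = -149.

-149 to -125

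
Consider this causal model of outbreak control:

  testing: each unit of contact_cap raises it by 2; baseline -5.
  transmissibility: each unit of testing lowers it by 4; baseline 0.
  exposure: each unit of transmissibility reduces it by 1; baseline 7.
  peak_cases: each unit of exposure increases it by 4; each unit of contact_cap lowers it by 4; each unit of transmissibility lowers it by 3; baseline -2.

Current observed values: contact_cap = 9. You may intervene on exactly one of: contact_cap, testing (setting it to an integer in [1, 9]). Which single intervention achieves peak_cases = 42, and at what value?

Intervening on contact_cap: with other inputs at their observed values, peak_cases = 52*contact_cap - 114. Solving for 42 gives contact_cap = 3, within [1, 9].
Intervening on testing: peak_cases = 28*testing - 10. Reaching 42 requires testing = 13/7, not an integer.

set contact_cap = 3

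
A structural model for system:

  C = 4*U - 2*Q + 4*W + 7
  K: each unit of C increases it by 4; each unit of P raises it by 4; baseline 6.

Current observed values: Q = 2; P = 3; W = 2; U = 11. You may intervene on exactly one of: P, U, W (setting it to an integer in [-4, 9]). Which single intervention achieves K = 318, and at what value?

set W = 7

Intervening on P: K = 4*P + 226. Reaching 318 requires P = 23, outside [-4, 9].
Intervening on U: K = 16*U + 62. Reaching 318 requires U = 16, outside [-4, 9].
Intervening on W: with other inputs at their observed values, K = 16*W + 206. Solving for 318 gives W = 7, within [-4, 9].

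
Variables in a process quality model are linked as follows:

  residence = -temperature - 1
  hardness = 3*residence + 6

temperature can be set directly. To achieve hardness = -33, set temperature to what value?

Substituting into the hardness equation gives hardness = -3*temperature + 3.
Solve -3*temperature + 3 = -33: temperature = (-33 - 3) / -3 = 12.

temperature = 12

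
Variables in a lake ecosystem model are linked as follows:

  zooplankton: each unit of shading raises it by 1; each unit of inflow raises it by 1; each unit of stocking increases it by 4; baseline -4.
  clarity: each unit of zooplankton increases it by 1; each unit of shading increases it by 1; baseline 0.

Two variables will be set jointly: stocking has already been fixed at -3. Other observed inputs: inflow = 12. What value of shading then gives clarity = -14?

With stocking held at -3:
Substituting into the zooplankton equation gives zooplankton = shading - 4.
Substituting into the clarity equation gives clarity = 2*shading - 4.
Solve 2*shading - 4 = -14: shading = (-14 + 4) / 2 = -5.

shading = -5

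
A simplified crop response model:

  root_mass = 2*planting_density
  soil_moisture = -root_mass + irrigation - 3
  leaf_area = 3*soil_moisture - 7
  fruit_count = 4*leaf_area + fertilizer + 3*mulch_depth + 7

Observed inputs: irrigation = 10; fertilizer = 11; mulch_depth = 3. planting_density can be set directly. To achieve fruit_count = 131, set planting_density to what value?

planting_density = -2

Substituting into the soil_moisture equation gives soil_moisture = -2*planting_density + 7.
leaf_area becomes -6*planting_density + 14.
Substituting into the fruit_count equation gives fruit_count = -24*planting_density + 83.
Solve -24*planting_density + 83 = 131: planting_density = (131 - 83) / -24 = -2.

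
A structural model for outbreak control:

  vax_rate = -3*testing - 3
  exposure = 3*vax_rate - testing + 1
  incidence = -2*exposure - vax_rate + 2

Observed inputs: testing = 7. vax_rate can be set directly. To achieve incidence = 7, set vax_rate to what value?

Intervening on vax_rate fixes its value directly, overriding its dependence on testing.
Substituting into the exposure equation gives exposure = 3*vax_rate - 6.
So incidence = -7*vax_rate + 14.
Solve -7*vax_rate + 14 = 7: vax_rate = (7 - 14) / -7 = 1.

vax_rate = 1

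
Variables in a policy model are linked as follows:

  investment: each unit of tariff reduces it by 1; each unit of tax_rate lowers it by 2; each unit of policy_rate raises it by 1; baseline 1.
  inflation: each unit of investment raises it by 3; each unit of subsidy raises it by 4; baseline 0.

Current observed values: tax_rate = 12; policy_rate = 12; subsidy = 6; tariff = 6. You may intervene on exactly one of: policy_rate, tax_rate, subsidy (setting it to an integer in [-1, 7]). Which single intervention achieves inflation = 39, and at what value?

Intervening on policy_rate: inflation = 3*policy_rate - 63. Reaching 39 requires policy_rate = 34, outside [-1, 7].
Intervening on tax_rate: with other inputs at their observed values, inflation = -6*tax_rate + 45. Solving for 39 gives tax_rate = 1, within [-1, 7].
Intervening on subsidy: inflation = 4*subsidy - 51. Reaching 39 requires subsidy = 45/2, not an integer.

set tax_rate = 1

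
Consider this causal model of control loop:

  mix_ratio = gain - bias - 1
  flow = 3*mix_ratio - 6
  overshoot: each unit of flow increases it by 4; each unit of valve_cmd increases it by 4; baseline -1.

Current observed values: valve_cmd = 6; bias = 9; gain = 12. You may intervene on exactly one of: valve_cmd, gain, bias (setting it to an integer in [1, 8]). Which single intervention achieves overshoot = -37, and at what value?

set gain = 7

Intervening on valve_cmd: overshoot = 4*valve_cmd - 1. Reaching -37 requires valve_cmd = -9, outside [1, 8].
Intervening on gain: with other inputs at their observed values, overshoot = 12*gain - 121. Solving for -37 gives gain = 7, within [1, 8].
Intervening on bias: overshoot = -12*bias + 131. Reaching -37 requires bias = 14, outside [1, 8].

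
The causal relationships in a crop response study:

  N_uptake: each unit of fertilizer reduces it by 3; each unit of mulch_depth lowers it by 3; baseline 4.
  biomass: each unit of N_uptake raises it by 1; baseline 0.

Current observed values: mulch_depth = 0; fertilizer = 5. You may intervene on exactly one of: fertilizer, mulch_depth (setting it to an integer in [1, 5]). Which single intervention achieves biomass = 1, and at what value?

set fertilizer = 1

Intervening on fertilizer: with other inputs at their observed values, biomass = -3*fertilizer + 4. Solving for 1 gives fertilizer = 1, within [1, 5].
Intervening on mulch_depth: biomass = -3*mulch_depth - 11. Reaching 1 requires mulch_depth = -4, outside [1, 5].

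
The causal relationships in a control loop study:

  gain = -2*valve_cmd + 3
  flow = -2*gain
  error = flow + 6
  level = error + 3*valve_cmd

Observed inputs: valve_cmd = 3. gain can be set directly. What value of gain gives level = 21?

gain = -3

Intervening on gain fixes its value directly, overriding its dependence on valve_cmd.
Substituting into the error equation gives error = -2*gain + 6.
This gives level = -2*gain + 15.
Solve -2*gain + 15 = 21: gain = (21 - 15) / -2 = -3.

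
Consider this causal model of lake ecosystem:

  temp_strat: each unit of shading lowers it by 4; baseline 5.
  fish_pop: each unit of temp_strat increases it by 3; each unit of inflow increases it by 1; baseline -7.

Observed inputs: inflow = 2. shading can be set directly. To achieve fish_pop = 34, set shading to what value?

Substituting into the fish_pop equation gives fish_pop = -12*shading + 10.
Solve -12*shading + 10 = 34: shading = (34 - 10) / -12 = -2.

shading = -2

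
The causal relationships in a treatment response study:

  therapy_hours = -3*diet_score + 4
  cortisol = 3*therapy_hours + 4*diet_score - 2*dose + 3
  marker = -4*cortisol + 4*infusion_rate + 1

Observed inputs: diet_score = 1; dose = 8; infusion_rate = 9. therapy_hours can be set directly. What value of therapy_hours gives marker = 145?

Intervening on therapy_hours fixes its value directly, overriding its dependence on diet_score.
Substituting into the cortisol equation gives cortisol = 3*therapy_hours - 9.
marker becomes -12*therapy_hours + 73.
Solve -12*therapy_hours + 73 = 145: therapy_hours = (145 - 73) / -12 = -6.

therapy_hours = -6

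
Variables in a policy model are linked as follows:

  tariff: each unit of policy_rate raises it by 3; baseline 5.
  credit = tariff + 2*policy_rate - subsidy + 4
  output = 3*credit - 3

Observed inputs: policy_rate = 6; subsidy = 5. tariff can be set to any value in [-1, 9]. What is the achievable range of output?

27 to 57

Intervening on tariff fixes its value directly, overriding its dependence on policy_rate.
Substituting into the credit equation gives credit = tariff + 11.
output becomes 3*tariff + 30.
Linear in tariff, so extremes are at the endpoints: tariff = -1 gives output = 27; tariff = 9 gives output = 57.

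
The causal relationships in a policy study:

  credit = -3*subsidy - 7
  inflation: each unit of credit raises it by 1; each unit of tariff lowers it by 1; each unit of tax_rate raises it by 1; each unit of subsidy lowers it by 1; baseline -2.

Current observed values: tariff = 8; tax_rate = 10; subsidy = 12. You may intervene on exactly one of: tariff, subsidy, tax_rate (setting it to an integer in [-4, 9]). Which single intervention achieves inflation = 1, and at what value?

Intervening on tariff: inflation = -tariff - 47. Reaching 1 requires tariff = -48, outside [-4, 9].
Intervening on subsidy: with other inputs at their observed values, inflation = -4*subsidy - 7. Solving for 1 gives subsidy = -2, within [-4, 9].
Intervening on tax_rate: inflation = tax_rate - 65. Reaching 1 requires tax_rate = 66, outside [-4, 9].

set subsidy = -2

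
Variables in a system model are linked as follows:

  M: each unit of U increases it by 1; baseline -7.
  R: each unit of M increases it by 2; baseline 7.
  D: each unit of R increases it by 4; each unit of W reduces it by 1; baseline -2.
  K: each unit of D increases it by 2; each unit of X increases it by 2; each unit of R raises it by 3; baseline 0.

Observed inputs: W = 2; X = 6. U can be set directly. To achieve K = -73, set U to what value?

Substituting into the R equation gives R = 2*U - 7.
Substituting into the D equation gives D = 8*U - 32.
Substituting into the K equation gives K = 22*U - 73.
Solve 22*U - 73 = -73: U = (-73 + 73) / 22 = 0.

U = 0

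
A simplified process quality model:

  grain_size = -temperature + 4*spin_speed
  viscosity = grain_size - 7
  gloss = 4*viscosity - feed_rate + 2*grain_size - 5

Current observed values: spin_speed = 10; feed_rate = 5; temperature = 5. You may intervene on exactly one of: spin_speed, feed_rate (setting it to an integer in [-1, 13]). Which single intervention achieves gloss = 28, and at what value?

set spin_speed = 4

Intervening on spin_speed: with other inputs at their observed values, gloss = 24*spin_speed - 68. Solving for 28 gives spin_speed = 4, within [-1, 13].
Intervening on feed_rate: gloss = -feed_rate + 177. Reaching 28 requires feed_rate = 149, outside [-1, 13].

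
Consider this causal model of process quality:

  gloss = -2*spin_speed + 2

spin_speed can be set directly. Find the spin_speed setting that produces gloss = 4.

Solve -2*spin_speed + 2 = 4: spin_speed = (4 - 2) / -2 = -1.

spin_speed = -1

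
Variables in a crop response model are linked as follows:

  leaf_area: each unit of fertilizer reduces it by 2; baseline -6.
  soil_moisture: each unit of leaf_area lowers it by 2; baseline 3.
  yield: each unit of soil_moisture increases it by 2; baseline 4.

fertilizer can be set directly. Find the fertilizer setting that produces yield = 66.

fertilizer = 4

Substituting into the soil_moisture equation gives soil_moisture = 4*fertilizer + 15.
Substituting into the yield equation gives yield = 8*fertilizer + 34.
Solve 8*fertilizer + 34 = 66: fertilizer = (66 - 34) / 8 = 4.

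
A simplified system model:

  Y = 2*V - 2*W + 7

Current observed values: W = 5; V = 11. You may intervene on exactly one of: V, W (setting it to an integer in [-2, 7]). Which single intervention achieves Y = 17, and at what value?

Intervening on V: Y = 2*V - 3. Reaching 17 requires V = 10, outside [-2, 7].
Intervening on W: with other inputs at their observed values, Y = -2*W + 29. Solving for 17 gives W = 6, within [-2, 7].

set W = 6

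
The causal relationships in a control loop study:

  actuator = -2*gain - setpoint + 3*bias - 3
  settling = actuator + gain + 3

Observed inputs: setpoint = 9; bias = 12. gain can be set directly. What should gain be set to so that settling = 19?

Substituting into the actuator equation gives actuator = -2*gain + 24.
So settling = -gain + 27.
Solve -gain + 27 = 19: gain = (19 - 27) / -1 = 8.

gain = 8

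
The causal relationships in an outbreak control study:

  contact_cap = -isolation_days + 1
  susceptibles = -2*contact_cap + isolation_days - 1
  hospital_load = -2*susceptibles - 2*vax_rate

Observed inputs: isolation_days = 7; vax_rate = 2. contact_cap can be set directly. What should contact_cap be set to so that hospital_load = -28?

contact_cap = -3

Intervening on contact_cap fixes its value directly, overriding its dependence on isolation_days.
Substituting into the susceptibles equation gives susceptibles = -2*contact_cap + 6.
Substituting into the hospital_load equation gives hospital_load = 4*contact_cap - 16.
Solve 4*contact_cap - 16 = -28: contact_cap = (-28 + 16) / 4 = -3.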